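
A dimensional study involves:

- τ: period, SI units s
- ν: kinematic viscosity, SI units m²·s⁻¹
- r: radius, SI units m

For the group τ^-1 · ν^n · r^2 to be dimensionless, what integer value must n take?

Balance the L exponent: (2)·n from ν, plus −(0) + 2·(1) = 2 from the rest, must sum to zero.
2n + 2 = 0, so n = -1.

-1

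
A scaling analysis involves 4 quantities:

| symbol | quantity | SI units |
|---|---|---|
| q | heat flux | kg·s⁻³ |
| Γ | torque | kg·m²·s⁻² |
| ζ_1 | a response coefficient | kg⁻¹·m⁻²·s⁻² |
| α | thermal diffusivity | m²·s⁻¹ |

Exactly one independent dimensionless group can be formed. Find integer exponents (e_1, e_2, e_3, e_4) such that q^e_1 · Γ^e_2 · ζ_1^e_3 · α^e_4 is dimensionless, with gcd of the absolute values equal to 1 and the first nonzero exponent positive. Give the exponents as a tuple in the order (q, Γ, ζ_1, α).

M: e_1·(1) + e_2·(1) + e_3·(-1) + e_4·(0) = 0
L: e_1·(0) + e_2·(2) + e_3·(-2) + e_4·(2) = 0
T: e_1·(-3) + e_2·(-2) + e_3·(-2) + e_4·(-1) = 0
Solving this homogeneous linear system for the smallest-integer solution (first nonzero entry positive) gives (2, -3, -1, 2).

(2, -3, -1, 2)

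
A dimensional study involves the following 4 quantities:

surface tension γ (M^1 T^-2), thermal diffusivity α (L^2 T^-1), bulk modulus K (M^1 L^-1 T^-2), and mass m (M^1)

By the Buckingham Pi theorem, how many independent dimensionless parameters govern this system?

1

There are 4 variables and 3 base dimensions (M, L, T).
The dimension matrix has rank 3.
Independent dimensionless groups: 4 − 3 = 1.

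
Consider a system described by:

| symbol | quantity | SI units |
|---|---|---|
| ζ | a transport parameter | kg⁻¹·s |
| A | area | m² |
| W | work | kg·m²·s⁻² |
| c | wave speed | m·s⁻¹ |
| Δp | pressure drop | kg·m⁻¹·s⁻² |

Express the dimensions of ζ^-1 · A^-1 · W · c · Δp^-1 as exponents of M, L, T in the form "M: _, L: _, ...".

Collect each base-dimension exponent across the product:
  M: −(-1) − (0) + (1) + (0) − (1) = 1
  L: −(0) − (2) + (2) + (1) − (-1) = 2
  T: −(1) − (0) + (-2) + (-1) − (-2) = -2
So the dimensions are [M L² T⁻²].

M: 1, L: 2, T: -2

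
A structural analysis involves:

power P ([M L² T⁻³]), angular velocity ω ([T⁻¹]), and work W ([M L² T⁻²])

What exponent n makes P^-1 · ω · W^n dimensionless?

1

Balance the M exponent: (1)·n from W, plus −(1) + (0) = -1 from the rest, must sum to zero.
n − 1 = 0, so n = 1.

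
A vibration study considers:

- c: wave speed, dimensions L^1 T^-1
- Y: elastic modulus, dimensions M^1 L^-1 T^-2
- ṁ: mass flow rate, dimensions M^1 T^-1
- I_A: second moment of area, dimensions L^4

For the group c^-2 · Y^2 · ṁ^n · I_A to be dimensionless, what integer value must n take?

-2

Balance the M exponent: (1)·n from ṁ, plus −2·(0) + 2·(1) + (0) = 2 from the rest, must sum to zero.
n + 2 = 0, so n = -2.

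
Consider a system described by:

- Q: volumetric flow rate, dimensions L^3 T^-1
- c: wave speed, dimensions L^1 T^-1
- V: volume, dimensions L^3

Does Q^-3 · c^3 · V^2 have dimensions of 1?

yes

Sum the exponent of each base dimension across the product:
  M: −3·[Q]_M + 3·[c]_M + 2·[V]_M = −3·(0) + 3·(0) + 2·(0) = 0
  L: −3·[Q]_L + 3·[c]_L + 2·[V]_L = −3·(3) + 3·(1) + 2·(3) = 0
  T: −3·[Q]_T + 3·[c]_T + 2·[V]_T = −3·(-1) + 3·(-1) + 2·(0) = 0
  Θ: −3·[Q]_Θ + 3·[c]_Θ + 2·[V]_Θ = −3·(0) + 3·(0) + 2·(0) = 0
All base exponents vanish — dimensionless.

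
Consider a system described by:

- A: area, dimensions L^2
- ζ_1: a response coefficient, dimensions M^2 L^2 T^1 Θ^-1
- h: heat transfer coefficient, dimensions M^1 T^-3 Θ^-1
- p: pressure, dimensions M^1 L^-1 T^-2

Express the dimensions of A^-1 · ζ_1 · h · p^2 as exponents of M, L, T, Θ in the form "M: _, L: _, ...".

M: 5, L: -2, T: -6, Θ: -2

Collect each base-dimension exponent across the product:
  M: −(0) + (2) + (1) + 2·(1) = 5
  L: −(2) + (2) + (0) + 2·(-1) = -2
  T: −(0) + (1) + (-3) + 2·(-2) = -6
  Θ: −(0) + (-1) + (-1) + 2·(0) = -2
So the dimensions are [M⁵ L⁻² T⁻⁶ Θ⁻²].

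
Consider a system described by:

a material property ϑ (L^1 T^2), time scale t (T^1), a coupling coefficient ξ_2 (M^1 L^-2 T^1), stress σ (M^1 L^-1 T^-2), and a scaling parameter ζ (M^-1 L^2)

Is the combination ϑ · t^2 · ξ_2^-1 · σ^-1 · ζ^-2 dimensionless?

no

Sum the exponent of each base dimension across the product:
  M: [ϑ]_M + 2·[t]_M − [ξ_2]_M − [σ]_M − 2·[ζ]_M = (0) + 2·(0) − (1) − (1) − 2·(-1) = 0
  L: [ϑ]_L + 2·[t]_L − [ξ_2]_L − [σ]_L − 2·[ζ]_L = (1) + 2·(0) − (-2) − (-1) − 2·(2) = 0
  T: [ϑ]_T + 2·[t]_T − [ξ_2]_T − [σ]_T − 2·[ζ]_T = (2) + 2·(1) − (1) − (-2) − 2·(0) = 5
Net dimensions [T⁵] ≠ [1] — not dimensionless.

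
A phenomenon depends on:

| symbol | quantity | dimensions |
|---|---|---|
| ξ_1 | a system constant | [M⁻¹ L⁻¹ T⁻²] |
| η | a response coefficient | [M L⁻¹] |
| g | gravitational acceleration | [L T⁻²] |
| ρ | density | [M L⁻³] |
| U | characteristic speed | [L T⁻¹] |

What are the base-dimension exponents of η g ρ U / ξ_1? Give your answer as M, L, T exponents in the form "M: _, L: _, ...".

M: 3, L: -1, T: -1

Collect each base-dimension exponent across the product:
  M: −(-1) + (1) + (0) + (1) + (0) = 3
  L: −(-1) + (-1) + (1) + (-3) + (1) = -1
  T: −(-2) + (0) + (-2) + (0) + (-1) = -1
So the dimensions are [M³ L⁻¹ T⁻¹].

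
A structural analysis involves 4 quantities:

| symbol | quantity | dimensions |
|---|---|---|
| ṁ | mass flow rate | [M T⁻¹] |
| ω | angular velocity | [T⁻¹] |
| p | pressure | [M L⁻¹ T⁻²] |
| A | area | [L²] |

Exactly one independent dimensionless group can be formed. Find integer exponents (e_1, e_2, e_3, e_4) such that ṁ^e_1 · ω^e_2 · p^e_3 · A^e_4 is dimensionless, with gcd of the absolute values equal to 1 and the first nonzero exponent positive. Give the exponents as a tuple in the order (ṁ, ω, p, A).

M: e_1·(1) + e_2·(0) + e_3·(1) + e_4·(0) = 0
L: e_1·(0) + e_2·(0) + e_3·(-1) + e_4·(2) = 0
T: e_1·(-1) + e_2·(-1) + e_3·(-2) + e_4·(0) = 0
Solving this homogeneous linear system for the smallest-integer solution (first nonzero entry positive) gives (2, 2, -2, -1).

(2, 2, -2, -1)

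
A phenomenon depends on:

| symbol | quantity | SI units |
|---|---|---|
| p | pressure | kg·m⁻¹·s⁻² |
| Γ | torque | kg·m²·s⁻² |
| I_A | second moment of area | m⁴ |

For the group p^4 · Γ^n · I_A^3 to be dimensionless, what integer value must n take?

-4

Balance the M exponent: (1)·n from Γ, plus 4·(1) + 3·(0) = 4 from the rest, must sum to zero.
n + 4 = 0, so n = -4.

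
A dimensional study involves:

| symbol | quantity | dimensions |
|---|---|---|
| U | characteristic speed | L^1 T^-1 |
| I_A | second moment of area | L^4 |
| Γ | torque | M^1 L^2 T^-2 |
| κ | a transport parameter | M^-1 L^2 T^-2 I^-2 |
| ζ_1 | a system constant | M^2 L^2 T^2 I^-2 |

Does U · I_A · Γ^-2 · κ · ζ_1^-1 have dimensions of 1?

Sum the exponent of each base dimension across the product:
  M: [U]_M + [I_A]_M − 2·[Γ]_M + [κ]_M − [ζ_1]_M = (0) + (0) − 2·(1) + (-1) − (2) = -5
  L: [U]_L + [I_A]_L − 2·[Γ]_L + [κ]_L − [ζ_1]_L = (1) + (4) − 2·(2) + (2) − (2) = 1
  T: [U]_T + [I_A]_T − 2·[Γ]_T + [κ]_T − [ζ_1]_T = (-1) + (0) − 2·(-2) + (-2) − (2) = -1
  I: [U]_I + [I_A]_I − 2·[Γ]_I + [κ]_I − [ζ_1]_I = (0) + (0) − 2·(0) + (-2) − (-2) = 0
Net dimensions [M⁻⁵ L T⁻¹] ≠ [1] — not dimensionless.

no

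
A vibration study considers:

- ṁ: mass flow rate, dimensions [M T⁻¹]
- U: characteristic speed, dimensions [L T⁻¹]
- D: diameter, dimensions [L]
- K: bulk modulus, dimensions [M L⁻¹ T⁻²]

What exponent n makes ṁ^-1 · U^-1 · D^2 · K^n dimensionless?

1

Balance the M exponent: (1)·n from K, plus −(1) − (0) + 2·(0) = -1 from the rest, must sum to zero.
n − 1 = 0, so n = 1.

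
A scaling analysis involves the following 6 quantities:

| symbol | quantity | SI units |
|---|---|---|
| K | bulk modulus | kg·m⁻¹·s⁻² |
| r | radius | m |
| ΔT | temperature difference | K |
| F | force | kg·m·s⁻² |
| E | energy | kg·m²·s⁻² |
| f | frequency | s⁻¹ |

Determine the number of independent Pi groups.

There are 6 variables and 4 base dimensions (M, L, T, Θ).
The dimension matrix has rank 4.
Independent dimensionless groups: 6 − 4 = 2.

2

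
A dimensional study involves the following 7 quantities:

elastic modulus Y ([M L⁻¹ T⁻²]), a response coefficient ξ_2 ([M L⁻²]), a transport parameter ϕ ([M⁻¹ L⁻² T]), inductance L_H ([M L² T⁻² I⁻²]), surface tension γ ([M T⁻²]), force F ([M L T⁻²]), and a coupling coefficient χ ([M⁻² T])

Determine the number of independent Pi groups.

3

There are 7 variables and 4 base dimensions (M, L, T, I).
The dimension matrix has rank 4.
Independent dimensionless groups: 7 − 4 = 3.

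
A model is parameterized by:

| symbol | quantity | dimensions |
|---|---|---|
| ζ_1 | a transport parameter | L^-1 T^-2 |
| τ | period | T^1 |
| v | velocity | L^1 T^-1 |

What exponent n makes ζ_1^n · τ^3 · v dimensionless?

Balance the L exponent: (-1)·n from ζ_1, plus 3·(0) + (1) = 1 from the rest, must sum to zero.
−n + 1 = 0, so n = 1.

1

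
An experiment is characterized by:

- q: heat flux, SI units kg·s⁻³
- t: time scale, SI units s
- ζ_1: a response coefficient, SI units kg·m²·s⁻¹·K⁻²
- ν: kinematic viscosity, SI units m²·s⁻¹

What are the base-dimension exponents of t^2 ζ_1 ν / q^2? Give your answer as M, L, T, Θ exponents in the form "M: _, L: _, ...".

Collect each base-dimension exponent across the product:
  M: −2·(1) + 2·(0) + (1) + (0) = -1
  L: −2·(0) + 2·(0) + (2) + (2) = 4
  T: −2·(-3) + 2·(1) + (-1) + (-1) = 6
  Θ: −2·(0) + 2·(0) + (-2) + (0) = -2
So the dimensions are [M⁻¹ L⁴ T⁶ Θ⁻²].

M: -1, L: 4, T: 6, Θ: -2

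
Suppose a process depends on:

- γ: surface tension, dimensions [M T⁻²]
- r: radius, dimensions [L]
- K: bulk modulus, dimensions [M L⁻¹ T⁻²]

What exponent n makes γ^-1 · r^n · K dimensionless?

Balance the L exponent: (1)·n from r, plus −(0) + (-1) = -1 from the rest, must sum to zero.
n − 1 = 0, so n = 1.

1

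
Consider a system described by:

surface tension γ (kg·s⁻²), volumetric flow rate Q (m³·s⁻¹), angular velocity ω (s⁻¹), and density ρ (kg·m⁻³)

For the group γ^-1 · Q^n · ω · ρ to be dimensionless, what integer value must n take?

1

Balance the L exponent: (3)·n from Q, plus −(0) + (0) + (-3) = -3 from the rest, must sum to zero.
3n − 3 = 0, so n = 1.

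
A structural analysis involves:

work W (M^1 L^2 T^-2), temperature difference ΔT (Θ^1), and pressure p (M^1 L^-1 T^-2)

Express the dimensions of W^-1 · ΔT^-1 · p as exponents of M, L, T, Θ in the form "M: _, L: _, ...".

M: 0, L: -3, T: 0, Θ: -1

Collect each base-dimension exponent across the product:
  M: −(1) − (0) + (1) = 0
  L: −(2) − (0) + (-1) = -3
  T: −(-2) − (0) + (-2) = 0
  Θ: −(0) − (1) + (0) = -1
So the dimensions are [L⁻³ Θ⁻¹].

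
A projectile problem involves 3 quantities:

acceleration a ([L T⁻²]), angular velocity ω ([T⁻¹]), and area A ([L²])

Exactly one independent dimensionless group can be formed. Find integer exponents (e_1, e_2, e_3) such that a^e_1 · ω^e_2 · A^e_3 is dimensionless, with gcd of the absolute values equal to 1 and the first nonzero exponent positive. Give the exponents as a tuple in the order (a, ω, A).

(2, -4, -1)

L: e_1·(1) + e_2·(0) + e_3·(2) = 0
T: e_1·(-2) + e_2·(-1) + e_3·(0) = 0
Solving this homogeneous linear system for the smallest-integer solution (first nonzero entry positive) gives (2, -4, -1).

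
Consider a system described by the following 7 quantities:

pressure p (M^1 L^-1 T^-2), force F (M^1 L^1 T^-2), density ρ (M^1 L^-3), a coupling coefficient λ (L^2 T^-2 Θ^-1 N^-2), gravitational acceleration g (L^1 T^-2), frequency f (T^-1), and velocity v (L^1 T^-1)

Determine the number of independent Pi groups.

3

There are 7 variables and 5 base dimensions (M, L, T, Θ, N).
The dimension matrix has rank 4 (less than 5: the dimension vectors are linearly dependent).
Independent dimensionless groups: 7 − 4 = 3.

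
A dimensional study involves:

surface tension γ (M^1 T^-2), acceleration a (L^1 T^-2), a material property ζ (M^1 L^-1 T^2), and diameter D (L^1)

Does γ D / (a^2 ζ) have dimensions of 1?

yes

Sum the exponent of each base dimension across the product:
  M: [γ]_M − 2·[a]_M − [ζ]_M + [D]_M = (1) − 2·(0) − (1) + (0) = 0
  L: [γ]_L − 2·[a]_L − [ζ]_L + [D]_L = (0) − 2·(1) − (-1) + (1) = 0
  T: [γ]_T − 2·[a]_T − [ζ]_T + [D]_T = (-2) − 2·(-2) − (2) + (0) = 0
All base exponents vanish — dimensionless.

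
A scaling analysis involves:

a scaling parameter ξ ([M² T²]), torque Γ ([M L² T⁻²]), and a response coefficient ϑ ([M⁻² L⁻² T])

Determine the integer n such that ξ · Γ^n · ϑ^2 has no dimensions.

Balance the M exponent: (1)·n from Γ, plus (2) + 2·(-2) = -2 from the rest, must sum to zero.
n − 2 = 0, so n = 2.

2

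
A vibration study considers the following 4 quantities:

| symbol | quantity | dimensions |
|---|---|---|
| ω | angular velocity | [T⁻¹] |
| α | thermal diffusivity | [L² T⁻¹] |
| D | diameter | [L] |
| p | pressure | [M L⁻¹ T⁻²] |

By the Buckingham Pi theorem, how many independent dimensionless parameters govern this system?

1

There are 4 variables and 3 base dimensions (M, L, T).
The dimension matrix has rank 3.
Independent dimensionless groups: 4 − 3 = 1.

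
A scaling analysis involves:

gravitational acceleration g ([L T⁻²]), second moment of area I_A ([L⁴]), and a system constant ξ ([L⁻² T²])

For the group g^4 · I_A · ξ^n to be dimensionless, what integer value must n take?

Balance the L exponent: (-2)·n from ξ, plus 4·(1) + (4) = 8 from the rest, must sum to zero.
-2n + 8 = 0, so n = 4.

4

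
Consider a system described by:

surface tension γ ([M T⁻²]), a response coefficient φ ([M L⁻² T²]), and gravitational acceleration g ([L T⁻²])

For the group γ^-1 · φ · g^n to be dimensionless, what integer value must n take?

2

Balance the L exponent: (1)·n from g, plus −(0) + (-2) = -2 from the rest, must sum to zero.
n − 2 = 0, so n = 2.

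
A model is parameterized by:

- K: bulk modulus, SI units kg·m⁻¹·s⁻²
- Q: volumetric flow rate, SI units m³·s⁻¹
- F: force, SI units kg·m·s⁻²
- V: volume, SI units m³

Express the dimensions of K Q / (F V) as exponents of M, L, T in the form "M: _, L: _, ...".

M: 0, L: -2, T: -1

Collect each base-dimension exponent across the product:
  M: (1) + (0) − (1) − (0) = 0
  L: (-1) + (3) − (1) − (3) = -2
  T: (-2) + (-1) − (-2) − (0) = -1
So the dimensions are [L⁻² T⁻¹].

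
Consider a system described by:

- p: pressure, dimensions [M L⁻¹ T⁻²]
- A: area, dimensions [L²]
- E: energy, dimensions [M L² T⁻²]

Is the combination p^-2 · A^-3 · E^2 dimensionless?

Sum the exponent of each base dimension across the product:
  M: −2·[p]_M − 3·[A]_M + 2·[E]_M = −2·(1) − 3·(0) + 2·(1) = 0
  L: −2·[p]_L − 3·[A]_L + 2·[E]_L = −2·(-1) − 3·(2) + 2·(2) = 0
  T: −2·[p]_T − 3·[A]_T + 2·[E]_T = −2·(-2) − 3·(0) + 2·(-2) = 0
  Θ: −2·[p]_Θ − 3·[A]_Θ + 2·[E]_Θ = −2·(0) − 3·(0) + 2·(0) = 0
All base exponents vanish — dimensionless.

yes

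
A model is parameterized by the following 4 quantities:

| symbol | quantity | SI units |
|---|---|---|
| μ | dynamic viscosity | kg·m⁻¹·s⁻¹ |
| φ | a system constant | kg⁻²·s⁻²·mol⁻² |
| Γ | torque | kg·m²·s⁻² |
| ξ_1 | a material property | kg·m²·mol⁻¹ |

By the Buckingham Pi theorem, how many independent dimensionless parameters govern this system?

0

There are 4 variables and 4 base dimensions (M, L, T, N).
The dimension matrix has rank 4.
Independent dimensionless groups: 4 − 4 = 0.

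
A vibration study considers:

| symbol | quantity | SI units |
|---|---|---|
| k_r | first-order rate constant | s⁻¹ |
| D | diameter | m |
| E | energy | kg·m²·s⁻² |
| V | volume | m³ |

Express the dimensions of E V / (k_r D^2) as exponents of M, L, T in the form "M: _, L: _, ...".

M: 1, L: 3, T: -1

Collect each base-dimension exponent across the product:
  M: −(0) − 2·(0) + (1) + (0) = 1
  L: −(0) − 2·(1) + (2) + (3) = 3
  T: −(-1) − 2·(0) + (-2) + (0) = -1
So the dimensions are [M L³ T⁻¹].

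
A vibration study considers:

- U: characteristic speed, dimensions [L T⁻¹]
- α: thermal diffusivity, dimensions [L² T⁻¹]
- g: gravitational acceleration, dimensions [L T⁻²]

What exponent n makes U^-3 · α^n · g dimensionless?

1

Balance the L exponent: (2)·n from α, plus −3·(1) + (1) = -2 from the rest, must sum to zero.
2n − 2 = 0, so n = 1.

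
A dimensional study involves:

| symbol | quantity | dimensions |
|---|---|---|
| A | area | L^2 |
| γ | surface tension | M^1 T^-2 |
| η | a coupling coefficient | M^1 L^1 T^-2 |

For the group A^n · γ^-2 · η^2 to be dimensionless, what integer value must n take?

-1

Balance the L exponent: (2)·n from A, plus −2·(0) + 2·(1) = 2 from the rest, must sum to zero.
2n + 2 = 0, so n = -1.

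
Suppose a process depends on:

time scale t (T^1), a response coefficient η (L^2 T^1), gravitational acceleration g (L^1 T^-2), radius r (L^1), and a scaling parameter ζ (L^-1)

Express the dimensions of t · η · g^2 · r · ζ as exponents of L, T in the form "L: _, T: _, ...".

L: 4, T: -2

Collect each base-dimension exponent across the product:
  L: (0) + (2) + 2·(1) + (1) + (-1) = 4
  T: (1) + (1) + 2·(-2) + (0) + (0) = -2
So the dimensions are [L⁴ T⁻²].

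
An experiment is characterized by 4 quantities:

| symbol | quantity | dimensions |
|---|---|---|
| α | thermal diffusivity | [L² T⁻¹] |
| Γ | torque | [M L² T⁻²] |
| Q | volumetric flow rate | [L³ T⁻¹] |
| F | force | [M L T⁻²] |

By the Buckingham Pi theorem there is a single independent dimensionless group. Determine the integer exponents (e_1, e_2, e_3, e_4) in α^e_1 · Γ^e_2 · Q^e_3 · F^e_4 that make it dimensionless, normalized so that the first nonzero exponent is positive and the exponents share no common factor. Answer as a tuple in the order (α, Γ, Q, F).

(1, 1, -1, -1)

M: e_1·(0) + e_2·(1) + e_3·(0) + e_4·(1) = 0
L: e_1·(2) + e_2·(2) + e_3·(3) + e_4·(1) = 0
T: e_1·(-1) + e_2·(-2) + e_3·(-1) + e_4·(-2) = 0
Solving this homogeneous linear system for the smallest-integer solution (first nonzero entry positive) gives (1, 1, -1, -1).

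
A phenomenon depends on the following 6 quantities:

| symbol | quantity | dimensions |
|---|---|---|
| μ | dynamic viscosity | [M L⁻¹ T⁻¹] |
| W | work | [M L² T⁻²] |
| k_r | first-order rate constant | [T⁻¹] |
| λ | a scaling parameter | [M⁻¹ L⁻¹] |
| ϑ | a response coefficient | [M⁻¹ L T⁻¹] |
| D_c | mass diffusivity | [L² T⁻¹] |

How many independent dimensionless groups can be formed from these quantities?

There are 6 variables and 3 base dimensions (M, L, T).
The dimension matrix has rank 3.
Independent dimensionless groups: 6 − 3 = 3.

3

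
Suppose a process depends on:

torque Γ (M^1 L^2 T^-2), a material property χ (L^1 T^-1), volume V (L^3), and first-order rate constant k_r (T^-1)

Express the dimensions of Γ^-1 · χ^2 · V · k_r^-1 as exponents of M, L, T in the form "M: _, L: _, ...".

Collect each base-dimension exponent across the product:
  M: −(1) + 2·(0) + (0) − (0) = -1
  L: −(2) + 2·(1) + (3) − (0) = 3
  T: −(-2) + 2·(-1) + (0) − (-1) = 1
So the dimensions are [M⁻¹ L³ T].

M: -1, L: 3, T: 1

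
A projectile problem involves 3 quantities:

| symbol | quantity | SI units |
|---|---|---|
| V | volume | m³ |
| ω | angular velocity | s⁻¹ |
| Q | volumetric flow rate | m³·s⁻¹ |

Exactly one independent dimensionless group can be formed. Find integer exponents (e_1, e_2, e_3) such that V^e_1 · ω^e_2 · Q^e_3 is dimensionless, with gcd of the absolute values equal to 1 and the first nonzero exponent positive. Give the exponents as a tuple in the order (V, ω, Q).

(1, 1, -1)

L: e_1·(3) + e_2·(0) + e_3·(3) = 0
T: e_1·(0) + e_2·(-1) + e_3·(-1) = 0
Solving this homogeneous linear system for the smallest-integer solution (first nonzero entry positive) gives (1, 1, -1).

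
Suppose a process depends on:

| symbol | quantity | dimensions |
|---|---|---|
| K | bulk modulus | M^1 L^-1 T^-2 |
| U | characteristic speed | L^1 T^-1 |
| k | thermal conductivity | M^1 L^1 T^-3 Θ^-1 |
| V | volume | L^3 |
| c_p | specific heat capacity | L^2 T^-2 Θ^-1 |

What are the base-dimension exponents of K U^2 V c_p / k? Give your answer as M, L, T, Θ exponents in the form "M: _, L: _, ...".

M: 0, L: 5, T: -3, Θ: 0

Collect each base-dimension exponent across the product:
  M: (1) + 2·(0) − (1) + (0) + (0) = 0
  L: (-1) + 2·(1) − (1) + (3) + (2) = 5
  T: (-2) + 2·(-1) − (-3) + (0) + (-2) = -3
  Θ: (0) + 2·(0) − (-1) + (0) + (-1) = 0
So the dimensions are [L⁵ T⁻³].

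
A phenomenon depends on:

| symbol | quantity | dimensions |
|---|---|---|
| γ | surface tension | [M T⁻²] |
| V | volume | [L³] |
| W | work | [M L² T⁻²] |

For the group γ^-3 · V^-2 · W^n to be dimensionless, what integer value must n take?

Balance the M exponent: (1)·n from W, plus −3·(1) − 2·(0) = -3 from the rest, must sum to zero.
n − 3 = 0, so n = 3.

3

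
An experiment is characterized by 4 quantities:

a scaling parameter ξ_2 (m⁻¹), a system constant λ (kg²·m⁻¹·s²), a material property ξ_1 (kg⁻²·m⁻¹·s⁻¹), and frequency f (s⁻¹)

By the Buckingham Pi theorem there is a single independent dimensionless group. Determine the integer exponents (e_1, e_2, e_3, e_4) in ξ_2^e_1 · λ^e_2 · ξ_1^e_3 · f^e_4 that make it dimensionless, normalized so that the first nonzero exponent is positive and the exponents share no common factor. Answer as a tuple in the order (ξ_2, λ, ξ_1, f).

(2, -1, -1, -1)

M: e_1·(0) + e_2·(2) + e_3·(-2) + e_4·(0) = 0
L: e_1·(-1) + e_2·(-1) + e_3·(-1) + e_4·(0) = 0
T: e_1·(0) + e_2·(2) + e_3·(-1) + e_4·(-1) = 0
Solving this homogeneous linear system for the smallest-integer solution (first nonzero entry positive) gives (2, -1, -1, -1).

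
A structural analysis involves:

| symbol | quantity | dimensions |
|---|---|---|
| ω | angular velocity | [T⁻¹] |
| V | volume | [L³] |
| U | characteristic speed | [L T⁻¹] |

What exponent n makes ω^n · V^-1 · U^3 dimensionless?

-3

Balance the T exponent: (-1)·n from ω, plus −(0) + 3·(-1) = -3 from the rest, must sum to zero.
−n − 3 = 0, so n = -3.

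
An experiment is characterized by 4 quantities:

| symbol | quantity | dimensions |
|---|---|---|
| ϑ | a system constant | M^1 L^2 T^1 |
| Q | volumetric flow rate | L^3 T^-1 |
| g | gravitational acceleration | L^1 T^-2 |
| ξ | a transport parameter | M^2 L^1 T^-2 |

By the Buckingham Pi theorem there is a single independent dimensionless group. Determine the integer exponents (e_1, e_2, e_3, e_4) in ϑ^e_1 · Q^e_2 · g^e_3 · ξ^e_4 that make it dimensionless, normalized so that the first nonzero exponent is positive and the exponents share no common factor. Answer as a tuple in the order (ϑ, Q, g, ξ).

(2, -2, 3, -1)

M: e_1·(1) + e_2·(0) + e_3·(0) + e_4·(2) = 0
L: e_1·(2) + e_2·(3) + e_3·(1) + e_4·(1) = 0
T: e_1·(1) + e_2·(-1) + e_3·(-2) + e_4·(-2) = 0
Solving this homogeneous linear system for the smallest-integer solution (first nonzero entry positive) gives (2, -2, 3, -1).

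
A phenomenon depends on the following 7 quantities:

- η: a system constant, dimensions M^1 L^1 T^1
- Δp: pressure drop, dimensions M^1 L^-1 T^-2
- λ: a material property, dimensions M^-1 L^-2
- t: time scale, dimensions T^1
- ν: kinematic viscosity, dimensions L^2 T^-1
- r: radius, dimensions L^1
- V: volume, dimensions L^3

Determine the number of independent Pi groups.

There are 7 variables and 3 base dimensions (M, L, T).
The dimension matrix has rank 3.
Independent dimensionless groups: 7 − 3 = 4.

4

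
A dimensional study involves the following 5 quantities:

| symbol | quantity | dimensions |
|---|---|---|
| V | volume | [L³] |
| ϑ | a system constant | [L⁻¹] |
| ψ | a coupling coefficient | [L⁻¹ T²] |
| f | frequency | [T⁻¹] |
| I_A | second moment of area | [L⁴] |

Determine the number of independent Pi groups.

3

There are 5 variables and 2 base dimensions (L, T).
The dimension matrix has rank 2.
Independent dimensionless groups: 5 − 2 = 3.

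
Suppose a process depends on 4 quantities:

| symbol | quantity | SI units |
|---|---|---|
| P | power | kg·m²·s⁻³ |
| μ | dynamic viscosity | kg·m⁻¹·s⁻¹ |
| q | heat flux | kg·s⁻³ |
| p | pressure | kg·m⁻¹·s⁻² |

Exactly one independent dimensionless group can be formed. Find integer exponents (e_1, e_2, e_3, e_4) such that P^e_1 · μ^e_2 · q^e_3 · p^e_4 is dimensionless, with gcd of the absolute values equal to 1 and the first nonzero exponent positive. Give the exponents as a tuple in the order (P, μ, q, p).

(1, -2, -3, 4)

M: e_1·(1) + e_2·(1) + e_3·(1) + e_4·(1) = 0
L: e_1·(2) + e_2·(-1) + e_3·(0) + e_4·(-1) = 0
T: e_1·(-3) + e_2·(-1) + e_3·(-3) + e_4·(-2) = 0
Solving this homogeneous linear system for the smallest-integer solution (first nonzero entry positive) gives (1, -2, -3, 4).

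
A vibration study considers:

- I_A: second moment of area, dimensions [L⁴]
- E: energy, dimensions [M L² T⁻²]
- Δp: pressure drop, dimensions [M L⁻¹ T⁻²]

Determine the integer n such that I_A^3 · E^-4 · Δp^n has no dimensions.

Balance the M exponent: (1)·n from Δp, plus 3·(0) − 4·(1) = -4 from the rest, must sum to zero.
n − 4 = 0, so n = 4.

4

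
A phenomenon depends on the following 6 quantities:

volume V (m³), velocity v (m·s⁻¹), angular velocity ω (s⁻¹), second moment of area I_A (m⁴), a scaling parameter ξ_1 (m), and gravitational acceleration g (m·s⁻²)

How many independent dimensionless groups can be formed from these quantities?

4

There are 6 variables and 2 base dimensions (L, T).
The dimension matrix has rank 2.
Independent dimensionless groups: 6 − 2 = 4.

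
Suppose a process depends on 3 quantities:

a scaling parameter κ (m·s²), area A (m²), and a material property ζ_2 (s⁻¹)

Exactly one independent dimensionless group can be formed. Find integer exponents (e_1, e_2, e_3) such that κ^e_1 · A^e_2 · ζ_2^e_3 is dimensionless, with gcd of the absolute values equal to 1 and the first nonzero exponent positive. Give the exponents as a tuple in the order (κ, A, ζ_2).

(2, -1, 4)

L: e_1·(1) + e_2·(2) + e_3·(0) = 0
T: e_1·(2) + e_2·(0) + e_3·(-1) = 0
Solving this homogeneous linear system for the smallest-integer solution (first nonzero entry positive) gives (2, -1, 4).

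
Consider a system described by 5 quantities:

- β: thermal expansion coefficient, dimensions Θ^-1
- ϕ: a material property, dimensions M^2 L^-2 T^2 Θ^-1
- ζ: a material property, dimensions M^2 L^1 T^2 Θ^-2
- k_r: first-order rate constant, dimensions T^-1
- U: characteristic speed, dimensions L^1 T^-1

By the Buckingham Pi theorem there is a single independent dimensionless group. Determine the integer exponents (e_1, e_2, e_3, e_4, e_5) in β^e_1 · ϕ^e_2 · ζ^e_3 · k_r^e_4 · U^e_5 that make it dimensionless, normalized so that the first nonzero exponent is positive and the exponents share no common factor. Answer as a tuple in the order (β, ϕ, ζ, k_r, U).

(1, 1, -1, -3, 3)

M: e_1·(0) + e_2·(2) + e_3·(2) + e_4·(0) + e_5·(0) = 0
L: e_1·(0) + e_2·(-2) + e_3·(1) + e_4·(0) + e_5·(1) = 0
T: e_1·(0) + e_2·(2) + e_3·(2) + e_4·(-1) + e_5·(-1) = 0
Θ: e_1·(-1) + e_2·(-1) + e_3·(-2) + e_4·(0) + e_5·(0) = 0
Solving this homogeneous linear system for the smallest-integer solution (first nonzero entry positive) gives (1, 1, -1, -3, 3).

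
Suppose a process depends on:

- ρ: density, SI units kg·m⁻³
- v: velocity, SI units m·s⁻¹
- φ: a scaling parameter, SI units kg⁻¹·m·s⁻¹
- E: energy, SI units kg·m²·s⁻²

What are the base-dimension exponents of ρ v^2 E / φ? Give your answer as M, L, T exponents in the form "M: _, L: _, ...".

M: 3, L: 0, T: -3

Collect each base-dimension exponent across the product:
  M: (1) + 2·(0) − (-1) + (1) = 3
  L: (-3) + 2·(1) − (1) + (2) = 0
  T: (0) + 2·(-1) − (-1) + (-2) = -3
So the dimensions are [M³ T⁻³].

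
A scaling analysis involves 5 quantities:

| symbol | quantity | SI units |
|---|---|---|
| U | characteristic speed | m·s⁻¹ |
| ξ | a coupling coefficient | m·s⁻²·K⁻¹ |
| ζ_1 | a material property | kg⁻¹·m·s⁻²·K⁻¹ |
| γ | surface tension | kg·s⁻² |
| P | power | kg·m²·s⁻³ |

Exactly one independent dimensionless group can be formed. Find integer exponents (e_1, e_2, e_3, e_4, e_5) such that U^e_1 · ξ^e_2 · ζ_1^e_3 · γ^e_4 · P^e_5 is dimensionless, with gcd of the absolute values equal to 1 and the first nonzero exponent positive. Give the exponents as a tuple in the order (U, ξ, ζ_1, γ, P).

(4, 1, -1, 1, -2)

M: e_1·(0) + e_2·(0) + e_3·(-1) + e_4·(1) + e_5·(1) = 0
L: e_1·(1) + e_2·(1) + e_3·(1) + e_4·(0) + e_5·(2) = 0
T: e_1·(-1) + e_2·(-2) + e_3·(-2) + e_4·(-2) + e_5·(-3) = 0
Θ: e_1·(0) + e_2·(-1) + e_3·(-1) + e_4·(0) + e_5·(0) = 0
Solving this homogeneous linear system for the smallest-integer solution (first nonzero entry positive) gives (4, 1, -1, 1, -2).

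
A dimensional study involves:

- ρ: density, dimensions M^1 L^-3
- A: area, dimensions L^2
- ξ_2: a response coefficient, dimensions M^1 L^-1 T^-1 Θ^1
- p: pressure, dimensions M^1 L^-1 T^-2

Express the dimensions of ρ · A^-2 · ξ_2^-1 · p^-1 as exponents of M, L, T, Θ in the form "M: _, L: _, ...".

M: -1, L: -5, T: 3, Θ: -1

Collect each base-dimension exponent across the product:
  M: (1) − 2·(0) − (1) − (1) = -1
  L: (-3) − 2·(2) − (-1) − (-1) = -5
  T: (0) − 2·(0) − (-1) − (-2) = 3
  Θ: (0) − 2·(0) − (1) − (0) = -1
So the dimensions are [M⁻¹ L⁻⁵ T³ Θ⁻¹].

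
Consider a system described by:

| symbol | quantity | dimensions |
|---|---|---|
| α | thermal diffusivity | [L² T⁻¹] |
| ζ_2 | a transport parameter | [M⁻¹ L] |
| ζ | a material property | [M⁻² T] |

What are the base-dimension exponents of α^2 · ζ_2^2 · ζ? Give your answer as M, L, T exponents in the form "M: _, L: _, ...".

M: -4, L: 6, T: -1

Collect each base-dimension exponent across the product:
  M: 2·(0) + 2·(-1) + (-2) = -4
  L: 2·(2) + 2·(1) + (0) = 6
  T: 2·(-1) + 2·(0) + (1) = -1
So the dimensions are [M⁻⁴ L⁶ T⁻¹].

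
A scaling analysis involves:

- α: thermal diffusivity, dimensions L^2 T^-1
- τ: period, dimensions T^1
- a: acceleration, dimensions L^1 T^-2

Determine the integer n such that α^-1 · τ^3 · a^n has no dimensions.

Balance the L exponent: (1)·n from a, plus −(2) + 3·(0) = -2 from the rest, must sum to zero.
n − 2 = 0, so n = 2.

2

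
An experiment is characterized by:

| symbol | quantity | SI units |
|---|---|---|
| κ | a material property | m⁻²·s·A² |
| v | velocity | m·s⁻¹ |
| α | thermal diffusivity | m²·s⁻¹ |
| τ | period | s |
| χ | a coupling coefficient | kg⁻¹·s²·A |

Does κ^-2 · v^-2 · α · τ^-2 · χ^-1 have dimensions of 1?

no

Sum the exponent of each base dimension across the product:
  M: −2·[κ]_M − 2·[v]_M + [α]_M − 2·[τ]_M − [χ]_M = −2·(0) − 2·(0) + (0) − 2·(0) − (-1) = 1
  L: −2·[κ]_L − 2·[v]_L + [α]_L − 2·[τ]_L − [χ]_L = −2·(-2) − 2·(1) + (2) − 2·(0) − (0) = 4
  T: −2·[κ]_T − 2·[v]_T + [α]_T − 2·[τ]_T − [χ]_T = −2·(1) − 2·(-1) + (-1) − 2·(1) − (2) = -5
  I: −2·[κ]_I − 2·[v]_I + [α]_I − 2·[τ]_I − [χ]_I = −2·(2) − 2·(0) + (0) − 2·(0) − (1) = -5
Net dimensions [M L⁴ T⁻⁵ I⁻⁵] ≠ [1] — not dimensionless.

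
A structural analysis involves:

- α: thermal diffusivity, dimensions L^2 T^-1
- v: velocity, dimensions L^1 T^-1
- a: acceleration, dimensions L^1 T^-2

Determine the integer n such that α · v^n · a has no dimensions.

-3

Balance the L exponent: (1)·n from v, plus (2) + (1) = 3 from the rest, must sum to zero.
n + 3 = 0, so n = -3.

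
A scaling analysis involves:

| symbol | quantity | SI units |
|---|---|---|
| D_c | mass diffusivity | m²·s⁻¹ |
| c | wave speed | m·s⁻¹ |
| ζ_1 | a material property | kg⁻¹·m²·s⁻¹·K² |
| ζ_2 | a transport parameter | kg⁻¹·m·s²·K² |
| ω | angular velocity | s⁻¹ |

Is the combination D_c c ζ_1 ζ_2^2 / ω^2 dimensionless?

no

Sum the exponent of each base dimension across the product:
  M: [D_c]_M + [c]_M + [ζ_1]_M + 2·[ζ_2]_M − 2·[ω]_M = (0) + (0) + (-1) + 2·(-1) − 2·(0) = -3
  L: [D_c]_L + [c]_L + [ζ_1]_L + 2·[ζ_2]_L − 2·[ω]_L = (2) + (1) + (2) + 2·(1) − 2·(0) = 7
  T: [D_c]_T + [c]_T + [ζ_1]_T + 2·[ζ_2]_T − 2·[ω]_T = (-1) + (-1) + (-1) + 2·(2) − 2·(-1) = 3
  Θ: [D_c]_Θ + [c]_Θ + [ζ_1]_Θ + 2·[ζ_2]_Θ − 2·[ω]_Θ = (0) + (0) + (2) + 2·(2) − 2·(0) = 6
Net dimensions [M⁻³ L⁷ T³ Θ⁶] ≠ [1] — not dimensionless.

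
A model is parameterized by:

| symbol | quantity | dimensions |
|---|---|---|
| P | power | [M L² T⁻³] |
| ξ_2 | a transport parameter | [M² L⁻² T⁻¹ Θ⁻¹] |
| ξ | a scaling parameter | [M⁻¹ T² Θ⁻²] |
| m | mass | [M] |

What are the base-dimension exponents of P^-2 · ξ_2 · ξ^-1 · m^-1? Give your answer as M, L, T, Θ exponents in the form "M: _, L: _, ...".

M: 0, L: -6, T: 3, Θ: 1

Collect each base-dimension exponent across the product:
  M: −2·(1) + (2) − (-1) − (1) = 0
  L: −2·(2) + (-2) − (0) − (0) = -6
  T: −2·(-3) + (-1) − (2) − (0) = 3
  Θ: −2·(0) + (-1) − (-2) − (0) = 1
So the dimensions are [L⁻⁶ T³ Θ].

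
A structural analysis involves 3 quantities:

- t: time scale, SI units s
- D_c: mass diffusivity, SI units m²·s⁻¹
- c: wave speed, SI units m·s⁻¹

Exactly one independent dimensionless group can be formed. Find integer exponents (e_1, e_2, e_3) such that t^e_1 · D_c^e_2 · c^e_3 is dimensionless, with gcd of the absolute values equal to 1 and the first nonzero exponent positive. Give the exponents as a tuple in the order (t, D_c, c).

L: e_1·(0) + e_2·(2) + e_3·(1) = 0
T: e_1·(1) + e_2·(-1) + e_3·(-1) = 0
Solving this homogeneous linear system for the smallest-integer solution (first nonzero entry positive) gives (1, -1, 2).

(1, -1, 2)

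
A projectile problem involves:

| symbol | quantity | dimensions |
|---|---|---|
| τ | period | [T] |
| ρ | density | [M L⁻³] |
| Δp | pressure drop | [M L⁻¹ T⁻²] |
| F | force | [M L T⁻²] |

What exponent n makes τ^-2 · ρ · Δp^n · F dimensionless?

-2

Balance the M exponent: (1)·n from Δp, plus −2·(0) + (1) + (1) = 2 from the rest, must sum to zero.
n + 2 = 0, so n = -2.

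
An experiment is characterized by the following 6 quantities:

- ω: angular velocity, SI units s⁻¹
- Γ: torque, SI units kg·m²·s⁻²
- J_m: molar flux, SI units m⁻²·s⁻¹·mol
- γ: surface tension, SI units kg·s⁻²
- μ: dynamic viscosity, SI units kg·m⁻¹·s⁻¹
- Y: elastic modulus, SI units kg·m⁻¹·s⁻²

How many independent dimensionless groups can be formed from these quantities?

2

There are 6 variables and 4 base dimensions (M, L, T, N).
The dimension matrix has rank 4.
Independent dimensionless groups: 6 − 4 = 2.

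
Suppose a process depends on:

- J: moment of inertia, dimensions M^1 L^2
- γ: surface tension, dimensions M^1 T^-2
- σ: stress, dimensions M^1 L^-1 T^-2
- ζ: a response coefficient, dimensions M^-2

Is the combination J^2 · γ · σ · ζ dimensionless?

no

Sum the exponent of each base dimension across the product:
  M: 2·[J]_M + [γ]_M + [σ]_M + [ζ]_M = 2·(1) + (1) + (1) + (-2) = 2
  L: 2·[J]_L + [γ]_L + [σ]_L + [ζ]_L = 2·(2) + (0) + (-1) + (0) = 3
  T: 2·[J]_T + [γ]_T + [σ]_T + [ζ]_T = 2·(0) + (-2) + (-2) + (0) = -4
Net dimensions [M² L³ T⁻⁴] ≠ [1] — not dimensionless.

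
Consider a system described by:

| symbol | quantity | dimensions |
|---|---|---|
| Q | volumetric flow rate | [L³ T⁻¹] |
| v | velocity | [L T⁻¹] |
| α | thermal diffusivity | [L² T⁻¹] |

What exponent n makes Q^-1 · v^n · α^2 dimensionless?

Balance the L exponent: (1)·n from v, plus −(3) + 2·(2) = 1 from the rest, must sum to zero.
n + 1 = 0, so n = -1.

-1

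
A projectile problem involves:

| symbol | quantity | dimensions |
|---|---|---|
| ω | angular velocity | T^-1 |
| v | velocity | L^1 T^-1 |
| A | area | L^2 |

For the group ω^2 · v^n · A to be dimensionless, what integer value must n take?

-2

Balance the L exponent: (1)·n from v, plus 2·(0) + (2) = 2 from the rest, must sum to zero.
n + 2 = 0, so n = -2.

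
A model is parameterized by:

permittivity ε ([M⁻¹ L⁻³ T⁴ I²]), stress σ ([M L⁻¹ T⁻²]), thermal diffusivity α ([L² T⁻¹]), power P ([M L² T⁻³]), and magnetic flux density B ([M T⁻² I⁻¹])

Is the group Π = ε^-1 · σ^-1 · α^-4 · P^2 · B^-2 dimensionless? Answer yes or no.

yes

Sum the exponent of each base dimension across the product:
  M: −[ε]_M − [σ]_M − 4·[α]_M + 2·[P]_M − 2·[B]_M = −(-1) − (1) − 4·(0) + 2·(1) − 2·(1) = 0
  L: −[ε]_L − [σ]_L − 4·[α]_L + 2·[P]_L − 2·[B]_L = −(-3) − (-1) − 4·(2) + 2·(2) − 2·(0) = 0
  T: −[ε]_T − [σ]_T − 4·[α]_T + 2·[P]_T − 2·[B]_T = −(4) − (-2) − 4·(-1) + 2·(-3) − 2·(-2) = 0
  I: −[ε]_I − [σ]_I − 4·[α]_I + 2·[P]_I − 2·[B]_I = −(2) − (0) − 4·(0) + 2·(0) − 2·(-1) = 0
All base exponents vanish — dimensionless.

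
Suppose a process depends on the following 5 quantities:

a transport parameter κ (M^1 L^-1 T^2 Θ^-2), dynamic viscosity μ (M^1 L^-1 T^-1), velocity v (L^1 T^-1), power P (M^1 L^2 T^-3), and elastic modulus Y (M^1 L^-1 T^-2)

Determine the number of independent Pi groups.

There are 5 variables and 4 base dimensions (M, L, T, Θ).
The dimension matrix has rank 4.
Independent dimensionless groups: 5 − 4 = 1.

1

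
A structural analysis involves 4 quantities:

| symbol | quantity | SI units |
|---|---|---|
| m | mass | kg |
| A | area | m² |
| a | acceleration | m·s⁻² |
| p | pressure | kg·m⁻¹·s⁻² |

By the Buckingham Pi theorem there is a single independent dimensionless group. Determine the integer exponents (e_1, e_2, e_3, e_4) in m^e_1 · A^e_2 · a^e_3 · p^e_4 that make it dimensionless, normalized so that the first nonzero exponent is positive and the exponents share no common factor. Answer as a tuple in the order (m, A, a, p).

M: e_1·(1) + e_2·(0) + e_3·(0) + e_4·(1) = 0
L: e_1·(0) + e_2·(2) + e_3·(1) + e_4·(-1) = 0
T: e_1·(0) + e_2·(0) + e_3·(-2) + e_4·(-2) = 0
Solving this homogeneous linear system for the smallest-integer solution (first nonzero entry positive) gives (1, -1, 1, -1).

(1, -1, 1, -1)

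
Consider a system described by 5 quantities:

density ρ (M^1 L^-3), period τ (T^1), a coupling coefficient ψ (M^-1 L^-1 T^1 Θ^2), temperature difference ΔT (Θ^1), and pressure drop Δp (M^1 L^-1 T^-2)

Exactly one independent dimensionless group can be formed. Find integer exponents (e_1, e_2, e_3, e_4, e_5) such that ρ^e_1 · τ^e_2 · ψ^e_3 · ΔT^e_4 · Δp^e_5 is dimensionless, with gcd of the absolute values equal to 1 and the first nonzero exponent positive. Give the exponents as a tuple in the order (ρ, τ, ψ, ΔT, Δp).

(1, -3, -1, 2, -2)

M: e_1·(1) + e_2·(0) + e_3·(-1) + e_4·(0) + e_5·(1) = 0
L: e_1·(-3) + e_2·(0) + e_3·(-1) + e_4·(0) + e_5·(-1) = 0
T: e_1·(0) + e_2·(1) + e_3·(1) + e_4·(0) + e_5·(-2) = 0
Θ: e_1·(0) + e_2·(0) + e_3·(2) + e_4·(1) + e_5·(0) = 0
Solving this homogeneous linear system for the smallest-integer solution (first nonzero entry positive) gives (1, -3, -1, 2, -2).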